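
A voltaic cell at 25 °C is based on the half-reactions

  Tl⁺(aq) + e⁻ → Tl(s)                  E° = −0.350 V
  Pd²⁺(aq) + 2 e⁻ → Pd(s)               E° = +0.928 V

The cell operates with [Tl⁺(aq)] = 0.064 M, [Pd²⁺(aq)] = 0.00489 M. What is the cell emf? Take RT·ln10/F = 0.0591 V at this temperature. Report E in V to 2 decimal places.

The Pd²⁺/Pd couple has the more positive E°, so it is the cathode; Tl⁺/Tl is the anode.
The standard potential is +0.928 − (−0.350) = +1.278 V and the balanced reaction transfers n = 2 electrons.
For the overall reaction Pd²⁺(aq) + 2 Tl(s) → Pd(s) + 2 Tl⁺(aq), Q = [Tl⁺(aq)]^2 / [Pd²⁺(aq)] = 0.838, giving log Q = −0.077.
Applying E = E° − (RT ln10/nF)·log Q gives +1.278 − (0.0591/2)(−0.077) = +1.28 V.

+1.28 V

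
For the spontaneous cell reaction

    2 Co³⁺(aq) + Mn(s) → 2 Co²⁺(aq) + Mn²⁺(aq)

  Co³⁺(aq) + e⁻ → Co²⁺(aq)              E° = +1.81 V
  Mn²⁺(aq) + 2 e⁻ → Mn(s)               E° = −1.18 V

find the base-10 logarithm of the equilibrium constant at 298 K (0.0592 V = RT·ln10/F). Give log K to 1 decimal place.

log K = 101.0

The Co³⁺/Co²⁺ couple is reduced (cathode); E°cell = +1.81 − (−1.18) = +2.99 V with n = 2.
At equilibrium E = 0, so log K = nE°cell / 0.0592 = (2)(+2.99) / 0.0592 = 101.0.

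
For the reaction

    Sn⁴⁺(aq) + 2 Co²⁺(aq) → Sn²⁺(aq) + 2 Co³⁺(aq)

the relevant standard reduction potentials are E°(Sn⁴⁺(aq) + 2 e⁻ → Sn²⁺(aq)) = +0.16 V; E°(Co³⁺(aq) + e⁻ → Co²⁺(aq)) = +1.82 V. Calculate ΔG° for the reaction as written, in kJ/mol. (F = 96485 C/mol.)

+320 kJ/mol

In the reaction as written Sn⁴⁺(aq) is reduced, so the Sn⁴⁺/Sn²⁺ couple is the cathode and Co³⁺/Co²⁺ is the anode.
E°cell = +0.16 − (+1.82) = −1.66 V; balancing electrons gives n = 2.
ΔG° = −nFE°cell = −(2)(96485)(−1.66) J/mol = +320 kJ/mol.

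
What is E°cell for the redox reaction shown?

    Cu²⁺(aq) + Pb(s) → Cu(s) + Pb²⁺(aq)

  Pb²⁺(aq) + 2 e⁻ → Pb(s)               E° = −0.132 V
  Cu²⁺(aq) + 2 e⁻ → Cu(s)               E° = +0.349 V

+0.481 V

In the reaction as written, Cu²⁺(aq) is reduced (cathode) and Pb²⁺(aq) is produced by oxidation at the anode.
E°cell = E°(cathode) − E°(anode) = +0.349 − (−0.132) = +0.481 V.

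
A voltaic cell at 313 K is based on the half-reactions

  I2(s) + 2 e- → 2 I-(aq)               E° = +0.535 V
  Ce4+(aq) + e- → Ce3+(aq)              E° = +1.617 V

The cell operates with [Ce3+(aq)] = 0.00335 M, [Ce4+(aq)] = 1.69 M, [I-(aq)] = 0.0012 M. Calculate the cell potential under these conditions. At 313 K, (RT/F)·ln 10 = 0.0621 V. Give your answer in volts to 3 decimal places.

Ce⁴⁺/Ce³⁺ is reduced (cathode, E° = +1.617 V) and I₂/I⁻ is oxidized (anode).
The standard potential is +1.617 − (+0.535) = +1.082 V and the balanced reaction transfers n = 2 electrons.
Balancing gives 2 Ce4+(aq) + 2 I-(aq) → 2 Ce3+(aq) + I2(s); hence Q = [Ce3+(aq)]^2 / ([Ce4+(aq)]^2·[I-(aq)]^2) = 2.73 (log Q = 0.436).
By the Nernst equation, E = +1.082 − (0.0621/2)·(0.436) = +1.068 V.

+1.068 V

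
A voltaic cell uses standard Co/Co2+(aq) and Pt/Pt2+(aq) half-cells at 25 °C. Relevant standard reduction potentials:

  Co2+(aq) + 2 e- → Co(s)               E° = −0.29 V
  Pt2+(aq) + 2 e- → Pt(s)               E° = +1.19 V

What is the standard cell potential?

Of the two couples in this cell, the one with the more positive reduction potential is reduced at the cathode: here that is Pt²⁺/Pt (+1.19 V); Co²⁺/Co (−0.29 V) is the anode.
E°cell = E°(cathode) − E°(anode) = +1.19 − (−0.29) = +1.48 V.

+1.48 V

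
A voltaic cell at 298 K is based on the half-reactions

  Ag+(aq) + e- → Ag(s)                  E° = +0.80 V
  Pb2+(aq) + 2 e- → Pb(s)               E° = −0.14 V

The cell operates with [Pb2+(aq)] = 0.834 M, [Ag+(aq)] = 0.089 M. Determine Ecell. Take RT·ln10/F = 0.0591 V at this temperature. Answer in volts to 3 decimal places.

+0.880 V

Since E°(Ag⁺/Ag) > E°(Pb²⁺/Pb), Ag⁺/Ag serves as the cathode.
The standard potential is +0.80 − (−0.14) = +0.94 V and the balanced reaction transfers n = 2 electrons.
Balancing gives 2 Ag+(aq) + Pb(s) → 2 Ag(s) + Pb2+(aq); hence Q = [Pb2+(aq)] / [Ag+(aq)]^2 = 105 (log Q = 2.022).
Applying E = E° − (RT ln10/nF)·log Q gives +0.94 − (0.0591/2)(2.022) = +0.880 V.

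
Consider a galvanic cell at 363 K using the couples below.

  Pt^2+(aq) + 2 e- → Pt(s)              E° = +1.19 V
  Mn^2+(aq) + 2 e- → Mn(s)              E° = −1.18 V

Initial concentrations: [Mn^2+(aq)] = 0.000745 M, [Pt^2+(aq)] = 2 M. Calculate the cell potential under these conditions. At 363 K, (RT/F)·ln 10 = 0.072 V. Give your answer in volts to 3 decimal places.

The Pt²⁺/Pt couple has the more positive E°, so it is the cathode; Mn²⁺/Mn is the anode.
E°cell = E°cat − E°an = +1.19 − (−1.18) = +2.37 V; n = 2.
The balanced reaction is Pt^2+(aq) + Mn(s) → Pt(s) + Mn^2+(aq), so Q = [Mn^2+(aq)] / [Pt^2+(aq)] = 0.000373 and log Q = −3.429.
E = E° − (0.072/n)·log Q = +2.37 − (0.072/2)(−3.429) = +2.493 V.

+2.493 V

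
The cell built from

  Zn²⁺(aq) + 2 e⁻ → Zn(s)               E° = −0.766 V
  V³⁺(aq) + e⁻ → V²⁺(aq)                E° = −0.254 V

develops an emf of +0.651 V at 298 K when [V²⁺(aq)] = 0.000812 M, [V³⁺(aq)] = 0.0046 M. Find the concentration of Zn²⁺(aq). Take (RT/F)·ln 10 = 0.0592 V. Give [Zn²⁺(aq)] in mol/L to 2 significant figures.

With V³⁺/V²⁺ at the cathode and Zn²⁺/Zn at the anode, E°cell = −0.254 − (−0.766) = +0.512 V (n = 2).
From the Nernst equation, log Q = n(E° − E)/0.0592 = 2·(+0.512 − (+0.651))/0.0592 = −4.696.
The balanced reaction is 2 V³⁺(aq) + Zn(s) → 2 V²⁺(aq) + Zn²⁺(aq), so Q = ([V²⁺(aq)]^2·[Zn²⁺(aq)]) / [V³⁺(aq)]^2.
Substituting the known concentrations and solving, log [Zn²⁺(aq)] = −3.190 and [Zn²⁺(aq)] = 0.00065 M.

0.00065 M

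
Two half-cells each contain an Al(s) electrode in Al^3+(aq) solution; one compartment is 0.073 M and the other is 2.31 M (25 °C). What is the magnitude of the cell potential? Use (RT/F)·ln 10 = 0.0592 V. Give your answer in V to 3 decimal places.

For a concentration cell E°cell = 0, since both electrodes use the same couple.
The compartment with the higher Al^3+(aq) concentration (2.31 M) acts as the cathode; ions are reduced there and produced at the dilute (0.073 M) anode.
With n = 3, Ecell = −(0.0592/3)·log([dilute]/[conc]) = −(0.0592/3)·log(0.073/2.31) = +0.030 V.

0.030 V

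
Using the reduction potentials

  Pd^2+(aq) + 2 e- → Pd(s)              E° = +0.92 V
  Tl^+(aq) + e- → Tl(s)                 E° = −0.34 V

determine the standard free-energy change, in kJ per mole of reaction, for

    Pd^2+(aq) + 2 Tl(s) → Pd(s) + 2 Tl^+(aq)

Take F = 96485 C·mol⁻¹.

−243 kJ/mol

In the reaction as written Pd^2+(aq) is reduced, so the Pd²⁺/Pd couple is the cathode and Tl⁺/Tl is the anode.
E°cell = +0.92 − (−0.34) = +1.26 V; balancing electrons gives n = 2.
ΔG° = −nFE°cell = −(2)(96485)(+1.26) J/mol = −243 kJ/mol.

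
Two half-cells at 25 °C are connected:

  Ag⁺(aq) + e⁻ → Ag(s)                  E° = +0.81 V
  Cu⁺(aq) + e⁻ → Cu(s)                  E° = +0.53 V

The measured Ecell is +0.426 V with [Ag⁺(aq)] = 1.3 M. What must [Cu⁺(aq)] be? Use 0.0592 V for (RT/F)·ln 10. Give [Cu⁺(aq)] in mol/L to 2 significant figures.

The Ag⁺/Ag couple has the larger reduction potential, so it is the cathode: E°cell = +0.81 − (+0.53) = +0.28 V and n = 1.
Rearranging E = E° − (0.0592/n)·log Q gives log Q = 1(+0.28 − (+0.426))/0.0592 = −2.466.
The balanced reaction is Ag⁺(aq) + Cu(s) → Ag(s) + Cu⁺(aq), so Q = [Cu⁺(aq)] / [Ag⁺(aq)].
Solving for the unknown gives log [Cu⁺(aq)] = −2.352, so [Cu⁺(aq)] ≈ 0.0044 M.

0.0044 M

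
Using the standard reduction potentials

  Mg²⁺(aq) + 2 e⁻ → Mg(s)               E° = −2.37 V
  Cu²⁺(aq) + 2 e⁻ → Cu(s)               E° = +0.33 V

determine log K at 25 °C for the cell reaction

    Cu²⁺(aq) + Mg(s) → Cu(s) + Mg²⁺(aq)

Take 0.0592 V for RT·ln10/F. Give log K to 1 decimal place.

log K = 91.2

The Cu²⁺/Cu couple is reduced (cathode); E°cell = +0.33 − (−2.37) = +2.70 V with n = 2.
At equilibrium E = 0, so log K = nE°cell / 0.0592 = (2)(+2.70) / 0.0592 = 91.2.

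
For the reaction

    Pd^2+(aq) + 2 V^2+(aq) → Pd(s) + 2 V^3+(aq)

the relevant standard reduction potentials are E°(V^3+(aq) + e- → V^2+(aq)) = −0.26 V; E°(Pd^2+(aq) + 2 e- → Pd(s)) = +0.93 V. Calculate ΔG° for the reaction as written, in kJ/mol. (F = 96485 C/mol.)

−230 kJ/mol

In the reaction as written Pd^2+(aq) is reduced, so the Pd²⁺/Pd couple is the cathode and V³⁺/V²⁺ is the anode.
E°cell = +0.93 − (−0.26) = +1.19 V; balancing electrons gives n = 2.
ΔG° = −nFE°cell = −(2)(96485)(+1.19) J/mol = −230 kJ/mol.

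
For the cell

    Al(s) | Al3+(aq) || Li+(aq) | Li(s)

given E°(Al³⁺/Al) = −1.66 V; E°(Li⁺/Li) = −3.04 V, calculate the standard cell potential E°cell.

By convention the left-hand electrode in cell notation is the anode (oxidation) and the right-hand electrode is the cathode (reduction).
E°cell = E°(right) − E°(left) = −3.04 − (−1.66) = −1.38 V.
The negative sign shows that, as written, the cell would require an external voltage to drive the reaction.

−1.38 V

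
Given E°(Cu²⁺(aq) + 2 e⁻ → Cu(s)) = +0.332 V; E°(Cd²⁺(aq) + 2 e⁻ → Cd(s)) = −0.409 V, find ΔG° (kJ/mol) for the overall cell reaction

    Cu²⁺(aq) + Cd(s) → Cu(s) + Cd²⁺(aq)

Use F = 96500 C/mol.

−143 kJ/mol

In the reaction as written Cu²⁺(aq) is reduced, so the Cu²⁺/Cu couple is the cathode and Cd²⁺/Cd is the anode.
E°cell = +0.332 − (−0.409) = +0.741 V; balancing electrons gives n = 2.
ΔG° = −nFE°cell = −(2)(96500)(+0.741) J/mol = −143 kJ/mol.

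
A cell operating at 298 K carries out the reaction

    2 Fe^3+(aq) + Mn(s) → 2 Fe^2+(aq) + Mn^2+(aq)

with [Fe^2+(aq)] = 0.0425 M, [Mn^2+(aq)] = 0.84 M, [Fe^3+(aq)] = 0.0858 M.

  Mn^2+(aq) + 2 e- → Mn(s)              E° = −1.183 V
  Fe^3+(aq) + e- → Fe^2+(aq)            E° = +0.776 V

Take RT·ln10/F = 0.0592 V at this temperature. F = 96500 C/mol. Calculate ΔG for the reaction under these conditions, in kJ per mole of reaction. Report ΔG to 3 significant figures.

−382 kJ/mol

E°cell = +0.776 − (−1.183) = +1.959 V; the balanced reaction transfers n = 2 electrons.
Here Q = ([Fe^2+(aq)]^2·[Mn^2+(aq)]) / [Fe^3+(aq)]^2 = 0.206 (log Q = −0.686), giving E = +1.959 − (0.0592/2)·(−0.686) = +1.9793 V.
Then ΔG = −nFE = −2 × 96500 × +1.9793 J/mol = −382 kJ/mol.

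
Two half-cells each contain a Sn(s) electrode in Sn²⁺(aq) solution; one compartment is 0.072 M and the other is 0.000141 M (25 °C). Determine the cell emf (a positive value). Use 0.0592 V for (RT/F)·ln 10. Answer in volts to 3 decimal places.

0.080 V

For a concentration cell E°cell = 0, since both electrodes use the same couple.
The compartment with the higher Sn²⁺(aq) concentration (0.072 M) acts as the cathode; ions are reduced there and produced at the dilute (0.000141 M) anode.
With n = 2, Ecell = −(0.0592/2)·log([dilute]/[conc]) = −(0.0592/2)·log(0.000141/0.072) = +0.080 V.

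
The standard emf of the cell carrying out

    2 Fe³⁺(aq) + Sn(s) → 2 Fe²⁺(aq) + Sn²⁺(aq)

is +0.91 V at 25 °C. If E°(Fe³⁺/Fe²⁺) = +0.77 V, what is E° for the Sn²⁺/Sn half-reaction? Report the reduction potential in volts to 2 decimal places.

−0.14 V

In the reaction as written the Fe³⁺/Fe²⁺ couple is reduced (cathode) and Sn²⁺/Sn is oxidized (anode), so E°cell = E°(Fe³⁺/Fe²⁺) − E°(Sn²⁺/Sn).
E°(Sn²⁺/Sn) = E°(cathode) − E°cell = +0.77 − (+0.91) = −0.14 V.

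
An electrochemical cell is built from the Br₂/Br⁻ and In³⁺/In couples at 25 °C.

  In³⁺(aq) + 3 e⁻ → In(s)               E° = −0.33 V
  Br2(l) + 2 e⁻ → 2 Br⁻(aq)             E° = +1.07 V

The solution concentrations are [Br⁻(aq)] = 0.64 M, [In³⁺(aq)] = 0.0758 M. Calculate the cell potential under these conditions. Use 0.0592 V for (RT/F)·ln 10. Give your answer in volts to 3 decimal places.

+1.434 V

The Br₂/Br⁻ couple has the more positive E°, so it is the cathode; In³⁺/In is the anode.
E°cell = +1.07 − (−0.33) = +1.40 V, with n = 6 electrons transferred.
For the overall reaction 3 Br2(l) + 2 In(s) → 6 Br⁻(aq) + 2 In³⁺(aq), Q = [Br⁻(aq)]^6·[In³⁺(aq)]^2 = 0.000395, giving log Q = −3.404.
By the Nernst equation, E = +1.40 − (0.0592/6)·(−3.404) = +1.434 V.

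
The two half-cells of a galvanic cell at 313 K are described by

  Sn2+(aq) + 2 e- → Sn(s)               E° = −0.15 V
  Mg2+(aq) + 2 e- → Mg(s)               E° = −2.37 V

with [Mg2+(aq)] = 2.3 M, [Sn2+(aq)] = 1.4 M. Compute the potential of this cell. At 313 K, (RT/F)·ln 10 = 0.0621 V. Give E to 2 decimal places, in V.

+2.21 V

Sn²⁺/Sn is reduced (cathode, E° = −0.15 V) and Mg²⁺/Mg is oxidized (anode).
The standard potential is −0.15 − (−2.37) = +2.22 V and the balanced reaction transfers n = 2 electrons.
Balancing gives Sn2+(aq) + Mg(s) → Sn(s) + Mg2+(aq); hence Q = [Mg2+(aq)] / [Sn2+(aq)] = 1.64 (log Q = 0.216).
Applying E = E° − (RT ln10/nF)·log Q gives +2.22 − (0.0621/2)(0.216) = +2.21 V.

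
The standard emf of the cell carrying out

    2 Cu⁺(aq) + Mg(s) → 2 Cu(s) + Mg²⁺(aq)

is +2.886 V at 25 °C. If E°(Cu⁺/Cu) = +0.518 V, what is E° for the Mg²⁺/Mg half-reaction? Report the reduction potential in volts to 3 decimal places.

In the reaction as written the Cu⁺/Cu couple is reduced (cathode) and Mg²⁺/Mg is oxidized (anode), so E°cell = E°(Cu⁺/Cu) − E°(Mg²⁺/Mg).
E°(Mg²⁺/Mg) = E°(cathode) − E°cell = +0.518 − (+2.886) = −2.368 V.

−2.368 V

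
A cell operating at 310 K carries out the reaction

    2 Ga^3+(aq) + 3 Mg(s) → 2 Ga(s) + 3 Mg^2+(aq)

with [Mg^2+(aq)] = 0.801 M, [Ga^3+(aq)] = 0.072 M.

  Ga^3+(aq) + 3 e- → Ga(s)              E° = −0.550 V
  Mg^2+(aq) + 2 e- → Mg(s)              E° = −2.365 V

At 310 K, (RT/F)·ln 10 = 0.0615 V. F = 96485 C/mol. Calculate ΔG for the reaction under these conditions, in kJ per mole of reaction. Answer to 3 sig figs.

−1040 kJ/mol

With Ga³⁺/Ga reduced at the cathode, E°cell = −0.550 − (−2.365) = +1.815 V and n = 6.
The reaction quotient is [Mg^2+(aq)]^3 / [Ga^3+(aq)]^2 = 99.1; by Nernst, E = +1.815 − (0.0615/6)(1.996) = +1.7945 V.
Finally ΔG = −nFE = −(6)(96485 C/mol)(+1.7945 V) = −1040 kJ/mol.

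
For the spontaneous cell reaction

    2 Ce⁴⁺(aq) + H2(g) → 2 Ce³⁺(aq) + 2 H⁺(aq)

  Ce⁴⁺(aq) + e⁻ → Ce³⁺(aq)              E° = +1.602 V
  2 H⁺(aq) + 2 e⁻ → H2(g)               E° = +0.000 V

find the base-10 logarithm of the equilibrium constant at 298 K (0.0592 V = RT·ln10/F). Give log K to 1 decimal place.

log K = 54.1

The Ce⁴⁺/Ce³⁺ couple is reduced (cathode); E°cell = +1.602 − (+0.000) = +1.602 V with n = 2.
At equilibrium E = 0, so log K = nE°cell / 0.0592 = (2)(+1.602) / 0.0592 = 54.1.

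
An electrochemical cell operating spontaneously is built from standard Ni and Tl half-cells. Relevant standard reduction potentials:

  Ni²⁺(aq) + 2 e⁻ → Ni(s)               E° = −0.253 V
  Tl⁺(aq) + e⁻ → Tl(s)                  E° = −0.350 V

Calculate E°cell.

+0.097 V

Of the two couples in this cell, the one with the more positive reduction potential is reduced at the cathode: here that is Ni²⁺/Ni (−0.253 V); Tl⁺/Tl (−0.350 V) is the anode.
E°cell = E°(cathode) − E°(anode) = −0.253 − (−0.350) = +0.097 V.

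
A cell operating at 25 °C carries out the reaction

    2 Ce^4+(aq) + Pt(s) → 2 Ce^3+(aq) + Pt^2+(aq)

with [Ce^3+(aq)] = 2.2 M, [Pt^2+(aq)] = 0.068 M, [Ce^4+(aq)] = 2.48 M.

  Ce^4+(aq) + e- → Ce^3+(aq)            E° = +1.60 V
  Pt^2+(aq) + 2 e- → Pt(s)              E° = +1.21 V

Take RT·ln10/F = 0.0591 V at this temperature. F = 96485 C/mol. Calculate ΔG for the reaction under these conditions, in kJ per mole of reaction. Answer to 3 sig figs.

The standard cell potential is +1.60 − (+1.21) = +0.39 V, with n = 2 electrons in the balanced equation.
Q = ([Ce^3+(aq)]^2·[Pt^2+(aq)]) / [Ce^4+(aq)]^2 = 0.0535, so log Q = −1.272 and E = +0.39 − (0.0591/2)(−1.272) = +0.4276 V.
ΔG = −nFE = −(2)(96485)(+0.4276) J/mol = −82.5 kJ/mol.

−82.5 kJ/mol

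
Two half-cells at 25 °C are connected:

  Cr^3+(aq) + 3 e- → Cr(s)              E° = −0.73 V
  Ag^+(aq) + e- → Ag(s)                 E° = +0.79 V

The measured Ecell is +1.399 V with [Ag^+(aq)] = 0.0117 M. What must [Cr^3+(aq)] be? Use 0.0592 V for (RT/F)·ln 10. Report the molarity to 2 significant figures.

2.2 M

The Ag⁺/Ag couple has the larger reduction potential, so it is the cathode: E°cell = +0.79 − (−0.73) = +1.52 V and n = 3.
Rearranging E = E° − (0.0592/n)·log Q gives log Q = 3(+1.52 − (+1.399))/0.0592 = 6.132.
For 3 Ag^+(aq) + Cr(s) → 3 Ag(s) + Cr^3+(aq), the reaction quotient is Q = [Cr^3+(aq)] / [Ag^+(aq)]^3.
Solving for the unknown gives log [Cr^3+(aq)] = 0.337, so [Cr^3+(aq)] ≈ 2.2 M.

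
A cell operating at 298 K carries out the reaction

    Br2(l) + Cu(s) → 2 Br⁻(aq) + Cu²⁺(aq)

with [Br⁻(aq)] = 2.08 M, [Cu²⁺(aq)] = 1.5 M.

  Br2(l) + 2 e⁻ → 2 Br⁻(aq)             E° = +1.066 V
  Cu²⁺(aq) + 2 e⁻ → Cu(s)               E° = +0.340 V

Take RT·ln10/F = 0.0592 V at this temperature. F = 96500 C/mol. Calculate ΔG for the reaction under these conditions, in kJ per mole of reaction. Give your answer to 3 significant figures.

−135 kJ/mol

With Br₂/Br⁻ reduced at the cathode, E°cell = +1.066 − (+0.340) = +0.726 V and n = 2.
Here Q = [Br⁻(aq)]^2·[Cu²⁺(aq)] = 6.49 (log Q = 0.812), giving E = +0.726 − (0.0592/2)·(0.812) = +0.7020 V.
ΔG = −nFE = −(2)(96500)(+0.7020) J/mol = −135 kJ/mol.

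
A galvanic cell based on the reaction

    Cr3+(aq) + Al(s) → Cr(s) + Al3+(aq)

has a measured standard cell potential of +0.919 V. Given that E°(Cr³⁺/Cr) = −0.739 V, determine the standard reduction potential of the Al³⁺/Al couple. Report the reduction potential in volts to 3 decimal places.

In the reaction as written the Cr³⁺/Cr couple is reduced (cathode) and Al³⁺/Al is oxidized (anode), so E°cell = E°(Cr³⁺/Cr) − E°(Al³⁺/Al).
E°(Al³⁺/Al) = E°(cathode) − E°cell = −0.739 − (+0.919) = −1.658 V.

−1.658 V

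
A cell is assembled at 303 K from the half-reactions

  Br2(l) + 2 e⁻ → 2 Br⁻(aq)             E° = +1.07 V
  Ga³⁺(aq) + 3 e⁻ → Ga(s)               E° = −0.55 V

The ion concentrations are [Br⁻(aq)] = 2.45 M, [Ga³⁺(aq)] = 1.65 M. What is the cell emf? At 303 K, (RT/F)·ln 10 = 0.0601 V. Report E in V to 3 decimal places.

+1.592 V

The Br₂/Br⁻ couple has the more positive E°, so it is the cathode; Ga³⁺/Ga is the anode.
The standard potential is +1.07 − (−0.55) = +1.62 V and the balanced reaction transfers n = 6 electrons.
Balancing gives 3 Br2(l) + 2 Ga(s) → 6 Br⁻(aq) + 2 Ga³⁺(aq); hence Q = [Br⁻(aq)]^6·[Ga³⁺(aq)]^2 = 589 (log Q = 2.770).
E = E° − (0.0601/n)·log Q = +1.62 − (0.0601/6)(2.770) = +1.592 V.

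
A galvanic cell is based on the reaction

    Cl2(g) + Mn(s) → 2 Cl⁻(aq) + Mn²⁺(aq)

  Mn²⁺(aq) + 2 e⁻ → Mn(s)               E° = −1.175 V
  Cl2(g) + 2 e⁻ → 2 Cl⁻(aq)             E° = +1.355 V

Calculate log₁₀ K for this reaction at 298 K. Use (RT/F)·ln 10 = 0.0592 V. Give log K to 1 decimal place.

log K = 85.5

The Cl₂/Cl⁻ couple is reduced (cathode); E°cell = +1.355 − (−1.175) = +2.530 V with n = 2.
At equilibrium E = 0, so log K = nE°cell / 0.0592 = (2)(+2.530) / 0.0592 = 85.5.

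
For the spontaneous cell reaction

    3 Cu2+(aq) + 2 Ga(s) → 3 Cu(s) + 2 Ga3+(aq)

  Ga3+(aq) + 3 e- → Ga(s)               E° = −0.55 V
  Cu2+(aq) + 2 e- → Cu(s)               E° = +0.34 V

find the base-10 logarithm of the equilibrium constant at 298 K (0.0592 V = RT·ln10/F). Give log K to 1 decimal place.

The Cu²⁺/Cu couple is reduced (cathode); E°cell = +0.34 − (−0.55) = +0.89 V with n = 6.
At equilibrium E = 0, so log K = nE°cell / 0.0592 = (6)(+0.89) / 0.0592 = 90.2.

log K = 90.2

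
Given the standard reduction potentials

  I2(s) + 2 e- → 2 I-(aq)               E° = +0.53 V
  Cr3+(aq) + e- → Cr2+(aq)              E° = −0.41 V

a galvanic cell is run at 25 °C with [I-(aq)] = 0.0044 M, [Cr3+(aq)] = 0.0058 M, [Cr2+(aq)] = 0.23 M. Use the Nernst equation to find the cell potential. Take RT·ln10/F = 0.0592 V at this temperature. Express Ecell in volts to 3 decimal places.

+1.174 V

I₂/I⁻ is reduced (cathode, E° = +0.53 V) and Cr³⁺/Cr²⁺ is oxidized (anode).
The standard potential is +0.53 − (−0.41) = +0.94 V and the balanced reaction transfers n = 2 electrons.
For the overall reaction I2(s) + 2 Cr2+(aq) → 2 I-(aq) + 2 Cr3+(aq), Q = ([I-(aq)]^2·[Cr3+(aq)]^2) / [Cr2+(aq)]^2 = 1.23×10^−8, giving log Q = −7.910.
By the Nernst equation, E = +0.94 − (0.0592/2)·(−7.910) = +1.174 V.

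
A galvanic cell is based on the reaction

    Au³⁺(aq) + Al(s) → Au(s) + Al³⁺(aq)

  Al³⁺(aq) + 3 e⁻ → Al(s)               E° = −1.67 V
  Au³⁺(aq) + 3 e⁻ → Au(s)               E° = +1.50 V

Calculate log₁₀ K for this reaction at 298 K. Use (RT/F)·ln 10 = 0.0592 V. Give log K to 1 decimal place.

The Au³⁺/Au couple is reduced (cathode); E°cell = +1.50 − (−1.67) = +3.17 V with n = 3.
At equilibrium E = 0, so log K = nE°cell / 0.0592 = (3)(+3.17) / 0.0592 = 160.6.

log K = 160.6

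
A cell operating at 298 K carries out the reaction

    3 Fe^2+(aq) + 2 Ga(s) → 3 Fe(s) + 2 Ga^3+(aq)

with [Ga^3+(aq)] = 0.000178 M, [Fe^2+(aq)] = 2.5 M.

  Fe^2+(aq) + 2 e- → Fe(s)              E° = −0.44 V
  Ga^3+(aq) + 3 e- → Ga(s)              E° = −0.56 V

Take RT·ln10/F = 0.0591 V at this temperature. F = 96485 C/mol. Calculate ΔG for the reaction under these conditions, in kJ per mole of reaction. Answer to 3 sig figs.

−119 kJ/mol

E°cell = −0.44 − (−0.56) = +0.12 V; the balanced reaction transfers n = 6 electrons.
The reaction quotient is [Ga^3+(aq)]^2 / [Fe^2+(aq)]^3 = 2.03×10^−9; by Nernst, E = +0.12 − (0.0591/6)(−8.693) = +0.2056 V.
Finally ΔG = −nFE = −(6)(96485 C/mol)(+0.2056 V) = −119 kJ/mol.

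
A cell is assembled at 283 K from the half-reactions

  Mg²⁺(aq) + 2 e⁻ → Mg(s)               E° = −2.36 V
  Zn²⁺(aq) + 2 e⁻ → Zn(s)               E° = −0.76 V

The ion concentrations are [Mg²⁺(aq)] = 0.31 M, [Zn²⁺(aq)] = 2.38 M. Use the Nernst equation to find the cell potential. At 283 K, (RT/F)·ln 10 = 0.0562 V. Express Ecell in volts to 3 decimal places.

Zn²⁺/Zn is reduced (cathode, E° = −0.76 V) and Mg²⁺/Mg is oxidized (anode).
The standard potential is −0.76 − (−2.36) = +1.60 V and the balanced reaction transfers n = 2 electrons.
For the overall reaction Zn²⁺(aq) + Mg(s) → Zn(s) + Mg²⁺(aq), Q = [Mg²⁺(aq)] / [Zn²⁺(aq)] = 0.13, giving log Q = −0.885.
Applying E = E° − (RT ln10/nF)·log Q gives +1.60 − (0.0562/2)(−0.885) = +1.625 V.

+1.625 V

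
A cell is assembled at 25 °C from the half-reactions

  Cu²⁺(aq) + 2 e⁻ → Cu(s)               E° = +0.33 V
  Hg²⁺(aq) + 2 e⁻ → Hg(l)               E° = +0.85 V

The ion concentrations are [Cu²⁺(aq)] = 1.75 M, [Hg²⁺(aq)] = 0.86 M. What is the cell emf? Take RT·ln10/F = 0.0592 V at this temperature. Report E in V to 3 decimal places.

+0.511 V

Hg²⁺/Hg is reduced (cathode, E° = +0.85 V) and Cu²⁺/Cu is oxidized (anode).
E°cell = E°cat − E°an = +0.85 − (+0.33) = +0.52 V; n = 2.
Balancing gives Hg²⁺(aq) + Cu(s) → Hg(l) + Cu²⁺(aq); hence Q = [Cu²⁺(aq)] / [Hg²⁺(aq)] = 2.03 (log Q = 0.309).
E = E° − (0.0592/n)·log Q = +0.52 − (0.0592/2)(0.309) = +0.511 V.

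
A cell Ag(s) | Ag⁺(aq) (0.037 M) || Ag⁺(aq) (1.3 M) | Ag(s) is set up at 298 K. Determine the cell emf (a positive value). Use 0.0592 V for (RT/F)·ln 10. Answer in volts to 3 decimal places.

0.092 V

For a concentration cell E°cell = 0, since both electrodes use the same couple.
The compartment with the higher Ag⁺(aq) concentration (1.3 M) acts as the cathode; ions are reduced there and produced at the dilute (0.037 M) anode.
With n = 1, Ecell = −(0.0592/1)·log([dilute]/[conc]) = −(0.0592/1)·log(0.037/1.3) = +0.092 V.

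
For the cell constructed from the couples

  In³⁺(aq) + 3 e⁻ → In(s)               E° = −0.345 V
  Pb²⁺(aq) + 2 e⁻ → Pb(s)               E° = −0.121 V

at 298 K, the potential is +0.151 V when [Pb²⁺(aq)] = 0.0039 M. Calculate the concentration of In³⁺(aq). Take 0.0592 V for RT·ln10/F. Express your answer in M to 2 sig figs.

1.2 M

With Pb²⁺/Pb at the cathode and In³⁺/In at the anode, E°cell = −0.121 − (−0.345) = +0.224 V (n = 6).
From the Nernst equation, log Q = n(E° − E)/0.0592 = 6·(+0.224 − (+0.151))/0.0592 = 7.399.
For 3 Pb²⁺(aq) + 2 In(s) → 3 Pb(s) + 2 In³⁺(aq), the reaction quotient is Q = [In³⁺(aq)]^2 / [Pb²⁺(aq)]^3.
Solving for the unknown gives log [In³⁺(aq)] = 0.086, so [In³⁺(aq)] ≈ 1.2 M.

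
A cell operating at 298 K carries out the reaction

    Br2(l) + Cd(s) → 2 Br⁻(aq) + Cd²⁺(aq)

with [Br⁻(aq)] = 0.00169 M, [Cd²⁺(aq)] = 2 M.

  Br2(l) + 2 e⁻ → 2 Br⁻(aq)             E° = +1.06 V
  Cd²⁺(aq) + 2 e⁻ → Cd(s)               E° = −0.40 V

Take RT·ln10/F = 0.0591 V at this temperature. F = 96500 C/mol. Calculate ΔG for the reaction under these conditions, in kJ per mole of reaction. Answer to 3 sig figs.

The standard cell potential is +1.06 − (−0.40) = +1.46 V, with n = 2 electrons in the balanced equation.
Here Q = [Br⁻(aq)]^2·[Cd²⁺(aq)] = 5.71×10^−6 (log Q = −5.243), giving E = +1.46 − (0.0591/2)·(−5.243) = +1.6149 V.
ΔG = −nFE = −(2)(96500)(+1.6149) J/mol = −312 kJ/mol.

−312 kJ/mol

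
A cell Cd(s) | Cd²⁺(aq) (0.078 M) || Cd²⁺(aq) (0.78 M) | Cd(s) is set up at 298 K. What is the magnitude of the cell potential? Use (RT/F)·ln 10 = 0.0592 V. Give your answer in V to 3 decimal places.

For a concentration cell E°cell = 0, since both electrodes use the same couple.
The compartment with the higher Cd²⁺(aq) concentration (0.78 M) acts as the cathode; ions are reduced there and produced at the dilute (0.078 M) anode.
With n = 2, Ecell = −(0.0592/2)·log([dilute]/[conc]) = −(0.0592/2)·log(0.078/0.78) = +0.030 V.

0.030 V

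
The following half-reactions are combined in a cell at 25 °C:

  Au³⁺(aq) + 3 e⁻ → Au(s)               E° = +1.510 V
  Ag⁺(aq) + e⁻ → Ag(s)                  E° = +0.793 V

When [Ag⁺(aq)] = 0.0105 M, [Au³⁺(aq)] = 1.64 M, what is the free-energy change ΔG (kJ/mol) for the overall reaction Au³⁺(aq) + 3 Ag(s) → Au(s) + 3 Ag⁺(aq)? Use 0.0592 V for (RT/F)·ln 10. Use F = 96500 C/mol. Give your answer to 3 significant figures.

With Au³⁺/Au reduced at the cathode, E°cell = +1.510 − (+0.793) = +0.717 V and n = 3.
The reaction quotient is [Ag⁺(aq)]^3 / [Au³⁺(aq)] = 7.06×10^−7; by Nernst, E = +0.717 − (0.0592/3)(−6.151) = +0.8384 V.
ΔG = −nFE = −(3)(96500)(+0.8384) J/mol = −243 kJ/mol.

−243 kJ/mol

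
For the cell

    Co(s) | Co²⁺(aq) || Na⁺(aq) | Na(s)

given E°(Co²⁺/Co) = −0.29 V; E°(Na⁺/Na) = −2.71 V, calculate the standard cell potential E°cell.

By convention the left-hand electrode in cell notation is the anode (oxidation) and the right-hand electrode is the cathode (reduction).
E°cell = E°(right) − E°(left) = −2.71 − (−0.29) = −2.42 V.
The negative sign shows that, as written, the cell would require an external voltage to drive the reaction.

−2.42 V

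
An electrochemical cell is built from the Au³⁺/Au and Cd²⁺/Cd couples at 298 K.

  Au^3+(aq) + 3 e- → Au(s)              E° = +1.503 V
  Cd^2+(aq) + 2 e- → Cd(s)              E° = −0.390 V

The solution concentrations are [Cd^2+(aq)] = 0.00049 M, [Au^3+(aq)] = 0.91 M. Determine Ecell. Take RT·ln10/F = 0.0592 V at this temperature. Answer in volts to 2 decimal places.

The Au³⁺/Au couple has the more positive E°, so it is the cathode; Cd²⁺/Cd is the anode.
E°cell = E°cat − E°an = +1.503 − (−0.390) = +1.893 V; n = 6.
The balanced reaction is 2 Au^3+(aq) + 3 Cd(s) → 2 Au(s) + 3 Cd^2+(aq), so Q = [Cd^2+(aq)]^3 / [Au^3+(aq)]^2 = 1.42×10^−10 and log Q = −9.847.
E = E° − (0.0592/n)·log Q = +1.893 − (0.0592/6)(−9.847) = +1.99 V.

+1.99 V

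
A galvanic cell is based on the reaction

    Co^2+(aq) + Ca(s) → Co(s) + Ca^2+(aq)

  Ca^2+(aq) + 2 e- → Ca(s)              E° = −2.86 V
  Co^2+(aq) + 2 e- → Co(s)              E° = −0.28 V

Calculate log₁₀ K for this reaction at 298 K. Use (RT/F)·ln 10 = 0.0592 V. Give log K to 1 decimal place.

The Co²⁺/Co couple is reduced (cathode); E°cell = −0.28 − (−2.86) = +2.58 V with n = 2.
At equilibrium E = 0, so log K = nE°cell / 0.0592 = (2)(+2.58) / 0.0592 = 87.2.

log K = 87.2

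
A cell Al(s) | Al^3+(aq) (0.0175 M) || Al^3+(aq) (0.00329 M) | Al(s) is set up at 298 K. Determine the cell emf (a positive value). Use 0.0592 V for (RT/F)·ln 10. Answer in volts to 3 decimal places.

0.014 V

For a concentration cell E°cell = 0, since both electrodes use the same couple.
The compartment with the higher Al^3+(aq) concentration (0.0175 M) acts as the cathode; ions are reduced there and produced at the dilute (0.00329 M) anode.
With n = 3, Ecell = −(0.0592/3)·log([dilute]/[conc]) = −(0.0592/3)·log(0.00329/0.0175) = +0.014 V.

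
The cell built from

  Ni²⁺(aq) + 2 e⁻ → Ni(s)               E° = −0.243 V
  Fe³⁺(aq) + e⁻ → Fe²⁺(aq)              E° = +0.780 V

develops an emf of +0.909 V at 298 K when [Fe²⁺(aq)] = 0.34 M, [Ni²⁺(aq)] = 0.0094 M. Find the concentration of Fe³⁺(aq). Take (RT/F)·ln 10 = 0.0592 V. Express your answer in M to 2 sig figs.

Fe³⁺/Fe²⁺ is the cathode (higher E°); E°cell = +0.780 − (−0.243) = +1.023 V with n = 2.
From the Nernst equation, log Q = n(E° − E)/0.0592 = 2·(+1.023 − (+0.909))/0.0592 = 3.851.
For 2 Fe³⁺(aq) + Ni(s) → 2 Fe²⁺(aq) + Ni²⁺(aq), the reaction quotient is Q = ([Fe²⁺(aq)]^2·[Ni²⁺(aq)]) / [Fe³⁺(aq)]^2.
Isolating [Fe³⁺(aq)] in Q = 10^{3.851} yields log [Fe³⁺(aq)] = −3.407, i.e. 0.00039 M.

0.00039 M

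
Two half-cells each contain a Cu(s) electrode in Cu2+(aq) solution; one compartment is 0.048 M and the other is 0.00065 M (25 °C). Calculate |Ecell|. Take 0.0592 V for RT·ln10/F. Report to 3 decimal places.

0.055 V

For a concentration cell E°cell = 0, since both electrodes use the same couple.
The compartment with the higher Cu2+(aq) concentration (0.048 M) acts as the cathode; ions are reduced there and produced at the dilute (0.00065 M) anode.
With n = 2, Ecell = −(0.0592/2)·log([dilute]/[conc]) = −(0.0592/2)·log(0.00065/0.048) = +0.055 V.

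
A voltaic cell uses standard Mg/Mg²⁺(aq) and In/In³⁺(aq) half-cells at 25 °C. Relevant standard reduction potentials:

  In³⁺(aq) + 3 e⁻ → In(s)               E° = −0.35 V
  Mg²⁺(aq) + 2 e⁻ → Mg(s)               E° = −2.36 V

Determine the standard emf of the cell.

+2.01 V

The In³⁺/In couple has the higher E°, so In ion is reduced (cathode) and Mg is oxidized (anode).
E°cell = E°(cathode) − E°(anode) = −0.35 − (−2.36) = +2.01 V.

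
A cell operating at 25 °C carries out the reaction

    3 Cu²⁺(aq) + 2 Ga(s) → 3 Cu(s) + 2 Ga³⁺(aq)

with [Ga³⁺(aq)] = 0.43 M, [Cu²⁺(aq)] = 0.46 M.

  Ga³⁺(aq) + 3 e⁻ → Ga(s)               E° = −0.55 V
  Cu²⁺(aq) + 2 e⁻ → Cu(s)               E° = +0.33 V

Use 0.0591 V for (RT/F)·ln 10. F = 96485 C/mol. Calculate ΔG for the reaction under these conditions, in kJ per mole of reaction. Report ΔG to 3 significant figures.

−508 kJ/mol

E°cell = +0.33 − (−0.55) = +0.88 V; the balanced reaction transfers n = 6 electrons.
Here Q = [Ga³⁺(aq)]^2 / [Cu²⁺(aq)]^3 = 1.9 (log Q = 0.279), giving E = +0.88 − (0.0591/6)·(0.279) = +0.8773 V.
ΔG = −nFE = −(6)(96485)(+0.8773) J/mol = −508 kJ/mol.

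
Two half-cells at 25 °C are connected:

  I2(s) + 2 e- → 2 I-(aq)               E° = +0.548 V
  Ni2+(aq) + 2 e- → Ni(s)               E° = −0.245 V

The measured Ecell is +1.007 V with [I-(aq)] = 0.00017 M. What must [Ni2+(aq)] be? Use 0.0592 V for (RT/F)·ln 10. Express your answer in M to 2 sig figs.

2.0 M

The I₂/I⁻ couple has the larger reduction potential, so it is the cathode: E°cell = +0.548 − (−0.245) = +0.793 V and n = 2.
Rearranging E = E° − (0.0592/n)·log Q gives log Q = 2(+0.793 − (+1.007))/0.0592 = −7.230.
Balancing electrons gives I2(s) + Ni(s) → 2 I-(aq) + Ni2+(aq); thus Q = [I-(aq)]^2·[Ni2+(aq)].
Solving for the unknown gives log [Ni2+(aq)] = 0.309, so [Ni2+(aq)] ≈ 2.0 M.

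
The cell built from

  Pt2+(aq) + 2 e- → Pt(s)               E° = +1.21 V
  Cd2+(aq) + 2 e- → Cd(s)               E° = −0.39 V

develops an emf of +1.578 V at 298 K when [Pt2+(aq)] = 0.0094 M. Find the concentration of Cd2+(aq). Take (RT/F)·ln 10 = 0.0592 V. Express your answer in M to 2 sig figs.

0.052 M

The Pt²⁺/Pt couple has the larger reduction potential, so it is the cathode: E°cell = +1.21 − (−0.39) = +1.60 V and n = 2.
From the Nernst equation, log Q = n(E° − E)/0.0592 = 2·(+1.60 − (+1.578))/0.0592 = 0.743.
Balancing electrons gives Pt2+(aq) + Cd(s) → Pt(s) + Cd2+(aq); thus Q = [Cd2+(aq)] / [Pt2+(aq)].
Substituting the known concentrations and solving, log [Cd2+(aq)] = −1.284 and [Cd2+(aq)] = 0.052 M.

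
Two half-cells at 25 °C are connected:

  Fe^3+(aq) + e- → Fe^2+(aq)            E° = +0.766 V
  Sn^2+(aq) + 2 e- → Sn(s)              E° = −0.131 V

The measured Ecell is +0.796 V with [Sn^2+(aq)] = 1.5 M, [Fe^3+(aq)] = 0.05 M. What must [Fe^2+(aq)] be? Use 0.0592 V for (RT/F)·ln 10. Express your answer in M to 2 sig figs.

2.1 M

With Fe³⁺/Fe²⁺ at the cathode and Sn²⁺/Sn at the anode, E°cell = +0.766 − (−0.131) = +0.897 V (n = 2).
Since E = E° − (0.0592/n)·log Q, log Q = n(E° − E)/0.0592 = 3.412.
The balanced reaction is 2 Fe^3+(aq) + Sn(s) → 2 Fe^2+(aq) + Sn^2+(aq), so Q = ([Fe^2+(aq)]^2·[Sn^2+(aq)]) / [Fe^3+(aq)]^2.
Solving for the unknown gives log [Fe^2+(aq)] = 0.317, so [Fe^2+(aq)] ≈ 2.1 M.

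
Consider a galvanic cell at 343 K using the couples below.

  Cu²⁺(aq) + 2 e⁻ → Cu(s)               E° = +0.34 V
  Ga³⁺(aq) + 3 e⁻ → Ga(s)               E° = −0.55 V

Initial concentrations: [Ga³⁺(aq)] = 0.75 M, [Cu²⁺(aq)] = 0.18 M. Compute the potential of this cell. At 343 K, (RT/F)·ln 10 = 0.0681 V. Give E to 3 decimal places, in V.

+0.867 V

The Cu²⁺/Cu couple has the more positive E°, so it is the cathode; Ga³⁺/Ga is the anode.
The standard potential is +0.34 − (−0.55) = +0.89 V and the balanced reaction transfers n = 6 electrons.
The balanced reaction is 3 Cu²⁺(aq) + 2 Ga(s) → 3 Cu(s) + 2 Ga³⁺(aq), so Q = [Ga³⁺(aq)]^2 / [Cu²⁺(aq)]^3 = 96.5 and log Q = 1.984.
Applying E = E° − (RT ln10/nF)·log Q gives +0.89 − (0.0681/6)(1.984) = +0.867 V.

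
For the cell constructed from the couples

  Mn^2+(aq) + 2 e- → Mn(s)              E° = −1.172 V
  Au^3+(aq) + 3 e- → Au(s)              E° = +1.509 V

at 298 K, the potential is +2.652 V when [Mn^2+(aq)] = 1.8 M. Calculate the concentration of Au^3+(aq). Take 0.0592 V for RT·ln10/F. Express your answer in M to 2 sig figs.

With Au³⁺/Au at the cathode and Mn²⁺/Mn at the anode, E°cell = +1.509 − (−1.172) = +2.681 V (n = 6).
From the Nernst equation, log Q = n(E° − E)/0.0592 = 6·(+2.681 − (+2.652))/0.0592 = 2.939.
For 2 Au^3+(aq) + 3 Mn(s) → 2 Au(s) + 3 Mn^2+(aq), the reaction quotient is Q = [Mn^2+(aq)]^3 / [Au^3+(aq)]^2.
Solving for the unknown gives log [Au^3+(aq)] = −1.087, so [Au^3+(aq)] ≈ 0.082 M.

0.082 M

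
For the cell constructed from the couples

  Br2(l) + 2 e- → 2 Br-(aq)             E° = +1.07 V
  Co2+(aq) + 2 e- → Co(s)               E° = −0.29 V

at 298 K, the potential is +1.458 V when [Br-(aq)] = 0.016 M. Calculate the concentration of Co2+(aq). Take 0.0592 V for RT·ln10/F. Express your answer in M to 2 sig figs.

The Br₂/Br⁻ couple has the larger reduction potential, so it is the cathode: E°cell = +1.07 − (−0.29) = +1.36 V and n = 2.
From the Nernst equation, log Q = n(E° − E)/0.0592 = 2·(+1.36 − (+1.458))/0.0592 = −3.311.
Balancing electrons gives Br2(l) + Co(s) → 2 Br-(aq) + Co2+(aq); thus Q = [Br-(aq)]^2·[Co2+(aq)].
Substituting the known concentrations and solving, log [Co2+(aq)] = 0.281 and [Co2+(aq)] = 1.9 M.

1.9 M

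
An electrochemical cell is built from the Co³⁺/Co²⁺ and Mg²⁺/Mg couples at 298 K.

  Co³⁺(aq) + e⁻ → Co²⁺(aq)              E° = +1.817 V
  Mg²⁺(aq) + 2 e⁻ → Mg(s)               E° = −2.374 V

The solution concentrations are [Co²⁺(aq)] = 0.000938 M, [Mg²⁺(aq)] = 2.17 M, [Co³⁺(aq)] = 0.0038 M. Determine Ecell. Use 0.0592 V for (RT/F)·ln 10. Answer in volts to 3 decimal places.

+4.217 V

Co³⁺/Co²⁺ is reduced (cathode, E° = +1.817 V) and Mg²⁺/Mg is oxidized (anode).
E°cell = E°cat − E°an = +1.817 − (−2.374) = +4.191 V; n = 2.
Balancing gives 2 Co³⁺(aq) + Mg(s) → 2 Co²⁺(aq) + Mg²⁺(aq); hence Q = ([Co²⁺(aq)]^2·[Mg²⁺(aq)]) / [Co³⁺(aq)]^2 = 0.132 (log Q = −0.879).
E = E° − (0.0592/n)·log Q = +4.191 − (0.0592/2)(−0.879) = +4.217 V.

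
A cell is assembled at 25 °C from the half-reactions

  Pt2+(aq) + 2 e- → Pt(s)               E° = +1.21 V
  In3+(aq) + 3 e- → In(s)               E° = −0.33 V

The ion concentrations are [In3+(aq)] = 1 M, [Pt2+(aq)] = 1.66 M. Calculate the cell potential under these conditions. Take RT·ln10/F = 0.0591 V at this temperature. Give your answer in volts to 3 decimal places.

+1.547 V

Pt²⁺/Pt is reduced (cathode, E° = +1.21 V) and In³⁺/In is oxidized (anode).
The standard potential is +1.21 − (−0.33) = +1.54 V and the balanced reaction transfers n = 6 electrons.
Balancing gives 3 Pt2+(aq) + 2 In(s) → 3 Pt(s) + 2 In3+(aq); hence Q = [In3+(aq)]^2 / [Pt2+(aq)]^3 = 0.219 (log Q = −0.660).
By the Nernst equation, E = +1.54 − (0.0591/6)·(−0.660) = +1.547 V.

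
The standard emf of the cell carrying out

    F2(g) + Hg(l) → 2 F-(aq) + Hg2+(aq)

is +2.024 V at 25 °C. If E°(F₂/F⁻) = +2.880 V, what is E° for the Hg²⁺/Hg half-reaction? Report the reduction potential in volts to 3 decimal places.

In the reaction as written the F₂/F⁻ couple is reduced (cathode) and Hg²⁺/Hg is oxidized (anode), so E°cell = E°(F₂/F⁻) − E°(Hg²⁺/Hg).
E°(Hg²⁺/Hg) = E°(cathode) − E°cell = +2.880 − (+2.024) = +0.856 V.

+0.856 V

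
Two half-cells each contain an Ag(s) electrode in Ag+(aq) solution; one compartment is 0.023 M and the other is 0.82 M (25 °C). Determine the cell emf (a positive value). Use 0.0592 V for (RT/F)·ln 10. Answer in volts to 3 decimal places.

For a concentration cell E°cell = 0, since both electrodes use the same couple.
The compartment with the higher Ag+(aq) concentration (0.82 M) acts as the cathode; ions are reduced there and produced at the dilute (0.023 M) anode.
With n = 1, Ecell = −(0.0592/1)·log([dilute]/[conc]) = −(0.0592/1)·log(0.023/0.82) = +0.092 V.

0.092 V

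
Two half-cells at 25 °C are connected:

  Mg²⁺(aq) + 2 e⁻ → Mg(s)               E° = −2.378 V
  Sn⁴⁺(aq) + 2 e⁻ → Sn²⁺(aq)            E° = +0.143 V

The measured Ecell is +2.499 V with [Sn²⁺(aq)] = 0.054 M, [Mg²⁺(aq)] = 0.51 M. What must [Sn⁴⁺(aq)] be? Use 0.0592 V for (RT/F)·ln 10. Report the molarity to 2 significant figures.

0.0050 M

Sn⁴⁺/Sn²⁺ is the cathode (higher E°); E°cell = +0.143 − (−2.378) = +2.521 V with n = 2.
Rearranging E = E° − (0.0592/n)·log Q gives log Q = 2(+2.521 − (+2.499))/0.0592 = 0.743.
For Sn⁴⁺(aq) + Mg(s) → Sn²⁺(aq) + Mg²⁺(aq), the reaction quotient is Q = ([Sn²⁺(aq)]·[Mg²⁺(aq)]) / [Sn⁴⁺(aq)].
Solving for the unknown gives log [Sn⁴⁺(aq)] = −2.303, so [Sn⁴⁺(aq)] ≈ 0.0050 M.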